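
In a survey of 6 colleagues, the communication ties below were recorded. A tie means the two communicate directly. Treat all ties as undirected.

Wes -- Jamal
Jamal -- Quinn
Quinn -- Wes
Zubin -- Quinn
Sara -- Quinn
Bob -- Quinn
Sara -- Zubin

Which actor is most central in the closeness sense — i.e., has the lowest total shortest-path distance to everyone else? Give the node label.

Farness (sum of distances to all others) for each node — Bob:9, Jamal:8, Quinn:5, Sara:8, Wes:8, Zubin:8.
The smallest farness is 5, for Quinn, so Quinn has the highest closeness.

Quinn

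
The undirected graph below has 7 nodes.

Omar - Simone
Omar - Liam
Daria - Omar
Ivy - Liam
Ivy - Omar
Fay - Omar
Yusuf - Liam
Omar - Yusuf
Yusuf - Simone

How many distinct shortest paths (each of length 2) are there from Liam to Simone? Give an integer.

2

The shortest distance is 2. The length-2 paths are: Liam–Omar–Simone; Liam–Yusuf–Simone.
That gives 2 distinct shortest paths.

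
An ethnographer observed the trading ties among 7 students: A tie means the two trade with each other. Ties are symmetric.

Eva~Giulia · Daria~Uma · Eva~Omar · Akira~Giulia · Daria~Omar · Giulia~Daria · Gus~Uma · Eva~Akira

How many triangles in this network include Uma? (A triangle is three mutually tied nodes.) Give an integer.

Uma's neighbors are Daria and Gus, but none of them are tied to each other, so no triangle contains Uma.

0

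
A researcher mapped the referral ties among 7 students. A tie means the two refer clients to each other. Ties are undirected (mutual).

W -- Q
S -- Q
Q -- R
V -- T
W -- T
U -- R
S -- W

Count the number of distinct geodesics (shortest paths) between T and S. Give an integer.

The shortest distance is 2, and the only length-2 path is T–W–S. So there is exactly 1 shortest path.

1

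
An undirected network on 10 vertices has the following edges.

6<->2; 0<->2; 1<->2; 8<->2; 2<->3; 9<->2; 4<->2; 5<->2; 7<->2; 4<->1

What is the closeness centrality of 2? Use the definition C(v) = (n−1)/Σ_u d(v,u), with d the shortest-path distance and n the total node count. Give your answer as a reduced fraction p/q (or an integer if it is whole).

1

Distances from 2: 0:1, 1:1, 3:1, 4:1, 5:1, 6:1, 7:1, 8:1, 9:1. Sum = 9.
n = 10, so closeness = 9/9 = 1.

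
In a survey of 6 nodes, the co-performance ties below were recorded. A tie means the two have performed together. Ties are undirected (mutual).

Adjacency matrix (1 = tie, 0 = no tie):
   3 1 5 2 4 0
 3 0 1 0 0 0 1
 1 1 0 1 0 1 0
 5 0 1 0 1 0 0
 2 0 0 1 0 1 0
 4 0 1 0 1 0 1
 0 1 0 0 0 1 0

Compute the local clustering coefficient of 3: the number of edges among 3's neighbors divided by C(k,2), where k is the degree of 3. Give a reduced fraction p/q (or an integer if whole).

0

3's neighbors: 0 and 1 (k = 2).
Possible neighbor pairs: C(2,2) = 1. Edges among them: none → e = 0.
Clustering(3) = 0/1.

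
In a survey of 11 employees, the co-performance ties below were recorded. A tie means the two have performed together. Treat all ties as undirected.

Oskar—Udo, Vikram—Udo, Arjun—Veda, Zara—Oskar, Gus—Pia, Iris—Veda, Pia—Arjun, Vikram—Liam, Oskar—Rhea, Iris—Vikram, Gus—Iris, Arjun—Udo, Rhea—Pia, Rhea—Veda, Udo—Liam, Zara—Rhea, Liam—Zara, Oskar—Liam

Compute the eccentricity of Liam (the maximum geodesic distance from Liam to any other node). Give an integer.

3

Distances from Liam: Arjun:2, Gus:3, Iris:2, Oskar:1, Pia:3, Rhea:2, Udo:1, Veda:3, Vikram:1, Zara:1.
The largest is 3 (to Pia, Veda, and Gus), so the eccentricity of Liam is 3.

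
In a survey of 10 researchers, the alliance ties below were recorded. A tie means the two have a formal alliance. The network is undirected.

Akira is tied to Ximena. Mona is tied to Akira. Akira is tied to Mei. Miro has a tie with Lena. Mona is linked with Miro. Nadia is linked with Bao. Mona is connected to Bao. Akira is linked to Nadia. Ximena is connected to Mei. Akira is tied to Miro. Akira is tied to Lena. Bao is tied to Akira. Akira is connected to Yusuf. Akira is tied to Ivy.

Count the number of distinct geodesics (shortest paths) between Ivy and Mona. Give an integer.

1

The shortest distance is 2, and the only length-2 path is Ivy–Akira–Mona. So there is exactly 1 shortest path.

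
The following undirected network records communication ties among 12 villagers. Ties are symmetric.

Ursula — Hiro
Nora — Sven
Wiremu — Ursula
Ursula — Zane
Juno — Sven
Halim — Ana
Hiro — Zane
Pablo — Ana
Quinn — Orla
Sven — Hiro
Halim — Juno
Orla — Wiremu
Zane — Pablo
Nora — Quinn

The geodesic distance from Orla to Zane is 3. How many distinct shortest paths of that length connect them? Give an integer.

The shortest distance is 3, and the only length-3 path is Orla–Wiremu–Ursula–Zane. So there is exactly 1 shortest path.

1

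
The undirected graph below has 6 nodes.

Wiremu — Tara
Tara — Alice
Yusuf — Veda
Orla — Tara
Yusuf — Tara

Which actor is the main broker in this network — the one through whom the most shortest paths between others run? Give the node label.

Tara

Unnormalized betweenness of each node: Alice:0, Orla:0, Tara:9, Veda:0, Wiremu:0, Yusuf:4.
Tara has the largest value, 9, making it the main broker — the node through which the most shortest paths run.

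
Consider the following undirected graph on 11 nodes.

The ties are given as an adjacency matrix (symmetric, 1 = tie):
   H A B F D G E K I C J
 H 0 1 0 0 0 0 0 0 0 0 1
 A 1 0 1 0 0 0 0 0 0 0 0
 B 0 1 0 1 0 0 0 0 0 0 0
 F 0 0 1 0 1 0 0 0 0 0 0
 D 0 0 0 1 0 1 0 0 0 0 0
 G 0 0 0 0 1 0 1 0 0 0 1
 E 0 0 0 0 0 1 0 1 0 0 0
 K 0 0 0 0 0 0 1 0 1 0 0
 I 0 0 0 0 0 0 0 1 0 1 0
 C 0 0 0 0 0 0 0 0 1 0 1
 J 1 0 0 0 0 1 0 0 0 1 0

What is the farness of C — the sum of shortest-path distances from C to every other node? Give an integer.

Distances from C: A:3, B:4, D:3, E:3, F:4, G:2, H:2, I:1, J:1, K:2.
Sum = 3 + 4 + 3 + 3 + 4 + 2 + 2 + 1 + 1 + 2 = 25.

25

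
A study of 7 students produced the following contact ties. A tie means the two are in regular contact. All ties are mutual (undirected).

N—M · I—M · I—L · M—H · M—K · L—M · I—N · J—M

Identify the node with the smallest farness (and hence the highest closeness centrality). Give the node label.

M

Farness (sum of distances to all others) for each node — H:11, I:9, J:11, K:11, L:10, M:6, N:10.
The smallest farness is 6, for M, so M has the highest closeness.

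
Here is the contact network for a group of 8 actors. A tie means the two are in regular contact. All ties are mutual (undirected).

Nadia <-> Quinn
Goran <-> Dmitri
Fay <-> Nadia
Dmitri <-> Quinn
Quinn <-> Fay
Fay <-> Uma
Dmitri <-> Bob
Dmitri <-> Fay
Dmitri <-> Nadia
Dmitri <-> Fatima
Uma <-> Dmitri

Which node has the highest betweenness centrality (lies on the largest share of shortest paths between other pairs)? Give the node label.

Unnormalized betweenness of each node: Bob:0, Dmitri:16, Fatima:0, Fay:1, Goran:0, Nadia:0, Quinn:0, Uma:0.
Dmitri has the largest value, 16, making it the main broker — the node through which the most shortest paths run.

Dmitri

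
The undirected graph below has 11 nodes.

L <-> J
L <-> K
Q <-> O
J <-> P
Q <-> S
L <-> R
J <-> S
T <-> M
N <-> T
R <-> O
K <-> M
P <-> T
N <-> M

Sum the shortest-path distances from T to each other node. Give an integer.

Distances from T: J:2, K:2, L:3, M:1, N:1, O:5, P:1, Q:4, R:4, S:3.
Sum = 2 + 2 + 3 + 1 + 1 + 5 + 1 + 4 + 4 + 3 = 26.

26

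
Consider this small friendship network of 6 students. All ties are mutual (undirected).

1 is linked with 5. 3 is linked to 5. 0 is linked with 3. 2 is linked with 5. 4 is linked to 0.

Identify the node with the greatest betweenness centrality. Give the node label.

5

Unnormalized betweenness of each node: 0:4, 1:0, 2:0, 3:6, 4:0, 5:7.
5 has the largest value, 7, making it the main broker — the node through which the most shortest paths run.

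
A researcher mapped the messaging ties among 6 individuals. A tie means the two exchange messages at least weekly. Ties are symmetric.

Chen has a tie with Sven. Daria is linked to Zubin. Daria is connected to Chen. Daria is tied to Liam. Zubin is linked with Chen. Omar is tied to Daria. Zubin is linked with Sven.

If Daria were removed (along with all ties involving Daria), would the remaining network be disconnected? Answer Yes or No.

Removing Daria leaves {Chen, Sven, and Zubin} with no path to {Liam}, so the network splits into 3 components. Daria is a cut vertex.

Yes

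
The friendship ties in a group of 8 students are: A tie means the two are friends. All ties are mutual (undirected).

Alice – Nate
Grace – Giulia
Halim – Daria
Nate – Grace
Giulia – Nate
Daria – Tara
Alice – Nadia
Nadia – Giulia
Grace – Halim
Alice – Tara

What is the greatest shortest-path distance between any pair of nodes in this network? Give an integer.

Eccentricity of each node (its greatest distance to any other): Alice:3, Daria:3, Giulia:3, Grace:3, Halim:3, Nadia:3, Nate:3, Tara:3.
The maximum eccentricity is 3, realized for instance by the pair Alice–Halim via Alice – Nate – Grace – Halim. So the diameter is 3.

3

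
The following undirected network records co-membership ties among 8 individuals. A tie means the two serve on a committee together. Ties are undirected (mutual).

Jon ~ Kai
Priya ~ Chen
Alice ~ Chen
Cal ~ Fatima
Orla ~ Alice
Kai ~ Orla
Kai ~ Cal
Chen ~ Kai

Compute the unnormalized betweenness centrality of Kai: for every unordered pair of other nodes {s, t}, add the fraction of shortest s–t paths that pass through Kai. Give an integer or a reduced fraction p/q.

15

Pairs whose geodesics pass through Kai — Alice–Cal: 2/2; Alice–Jon: 2/2; Alice–Fatima: 2/2; Orla–Cal: 1; Orla–Priya: 1/2; Orla–Jon: 1; Orla–Chen: 1/2; Orla–Fatima: 1; Cal–Priya: 1; Cal–Jon: 1; Cal–Chen: 1; Priya–Jon: 1; Priya–Fatima: 1; Jon–Chen: 1 … (+2 more pairs).
All other pairs contribute 0.
Summing the contributions gives betweenness(Kai) = 15.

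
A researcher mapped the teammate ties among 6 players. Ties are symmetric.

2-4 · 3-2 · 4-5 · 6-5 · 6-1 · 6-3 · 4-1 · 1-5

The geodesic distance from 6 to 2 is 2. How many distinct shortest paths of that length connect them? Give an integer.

1

The shortest distance is 2, and the only length-2 path is 6–3–2. So there is exactly 1 shortest path.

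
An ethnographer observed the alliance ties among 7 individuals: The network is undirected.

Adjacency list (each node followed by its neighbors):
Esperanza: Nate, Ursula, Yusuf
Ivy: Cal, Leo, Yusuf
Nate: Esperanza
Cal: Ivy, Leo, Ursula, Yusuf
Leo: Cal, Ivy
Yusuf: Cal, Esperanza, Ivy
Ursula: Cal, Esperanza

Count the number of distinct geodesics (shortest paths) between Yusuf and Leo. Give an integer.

The shortest distance is 2. The length-2 paths are: Yusuf–Ivy–Leo; Yusuf–Cal–Leo.
That gives 2 distinct shortest paths.

2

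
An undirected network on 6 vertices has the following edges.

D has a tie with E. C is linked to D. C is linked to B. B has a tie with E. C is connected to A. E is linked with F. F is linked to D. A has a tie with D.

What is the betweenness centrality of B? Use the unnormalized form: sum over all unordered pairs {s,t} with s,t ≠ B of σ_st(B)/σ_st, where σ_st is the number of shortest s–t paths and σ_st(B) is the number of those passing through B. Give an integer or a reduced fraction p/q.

Pairs whose geodesics pass through B — E–C: 1/2.
All other pairs contribute 0.
Summing the contributions gives betweenness(B) = 1/2.

1/2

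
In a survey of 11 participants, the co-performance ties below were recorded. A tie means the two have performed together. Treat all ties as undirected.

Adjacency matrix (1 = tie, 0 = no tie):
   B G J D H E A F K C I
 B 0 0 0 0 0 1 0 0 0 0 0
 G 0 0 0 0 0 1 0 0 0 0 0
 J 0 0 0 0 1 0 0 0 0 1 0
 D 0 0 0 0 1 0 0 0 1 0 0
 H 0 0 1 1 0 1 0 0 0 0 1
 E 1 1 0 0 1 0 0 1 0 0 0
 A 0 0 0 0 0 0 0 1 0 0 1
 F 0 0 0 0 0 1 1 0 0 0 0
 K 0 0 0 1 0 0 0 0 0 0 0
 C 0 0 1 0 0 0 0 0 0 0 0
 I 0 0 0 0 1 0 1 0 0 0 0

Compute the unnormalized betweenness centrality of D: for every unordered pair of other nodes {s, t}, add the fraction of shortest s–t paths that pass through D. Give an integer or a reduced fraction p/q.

9

Pairs whose geodesics pass through D — B–K: 1; G–K: 1; J–K: 1; H–K: 1; E–K: 1; A–K: 1; F–K: 1; K–C: 1; K–I: 1.
All other pairs contribute 0.
Summing the contributions gives betweenness(D) = 9.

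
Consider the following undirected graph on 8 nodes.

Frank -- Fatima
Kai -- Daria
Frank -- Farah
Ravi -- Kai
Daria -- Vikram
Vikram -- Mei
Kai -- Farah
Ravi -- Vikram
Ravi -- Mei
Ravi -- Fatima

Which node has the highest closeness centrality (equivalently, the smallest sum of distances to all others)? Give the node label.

Ravi

Farness (sum of distances to all others) for each node — Daria:14, Farah:14, Fatima:13, Frank:15, Kai:11, Mei:14, Ravi:10, Vikram:13.
The smallest farness is 10, for Ravi, so Ravi has the highest closeness.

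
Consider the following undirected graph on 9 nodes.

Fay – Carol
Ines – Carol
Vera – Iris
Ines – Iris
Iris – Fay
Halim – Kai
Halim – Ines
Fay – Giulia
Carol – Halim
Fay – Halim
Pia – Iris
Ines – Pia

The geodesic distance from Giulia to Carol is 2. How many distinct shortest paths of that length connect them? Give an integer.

1

The shortest distance is 2, and the only length-2 path is Giulia–Fay–Carol. So there is exactly 1 shortest path.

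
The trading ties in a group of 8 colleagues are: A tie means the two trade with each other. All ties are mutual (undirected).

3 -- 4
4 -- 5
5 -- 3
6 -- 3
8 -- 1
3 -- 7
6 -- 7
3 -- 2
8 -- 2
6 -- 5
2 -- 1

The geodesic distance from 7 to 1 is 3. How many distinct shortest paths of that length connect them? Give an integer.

The shortest distance is 3, and the only length-3 path is 7–3–2–1. So there is exactly 1 shortest path.

1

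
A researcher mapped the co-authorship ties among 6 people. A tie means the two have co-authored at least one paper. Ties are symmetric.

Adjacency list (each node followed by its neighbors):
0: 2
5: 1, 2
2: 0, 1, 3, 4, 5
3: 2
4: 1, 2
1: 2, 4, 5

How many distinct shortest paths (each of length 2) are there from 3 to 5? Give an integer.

The shortest distance is 2, and the only length-2 path is 3–2–5. So there is exactly 1 shortest path.

1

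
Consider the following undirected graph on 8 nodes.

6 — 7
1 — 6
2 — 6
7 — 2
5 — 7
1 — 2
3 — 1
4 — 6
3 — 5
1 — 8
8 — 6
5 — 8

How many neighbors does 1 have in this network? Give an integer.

1 is directly tied to 2, 3, 6, and 8. That is 4 neighbors, so the degree of 1 is 4.

4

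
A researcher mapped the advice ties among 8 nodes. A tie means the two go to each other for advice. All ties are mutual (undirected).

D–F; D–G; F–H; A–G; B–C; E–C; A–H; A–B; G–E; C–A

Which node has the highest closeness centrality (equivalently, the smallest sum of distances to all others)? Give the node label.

Farness (sum of distances to all others) for each node — A:10, B:14, C:13, D:14, E:14, F:15, G:11, H:13.
The smallest farness is 10, for A, so A has the highest closeness.

A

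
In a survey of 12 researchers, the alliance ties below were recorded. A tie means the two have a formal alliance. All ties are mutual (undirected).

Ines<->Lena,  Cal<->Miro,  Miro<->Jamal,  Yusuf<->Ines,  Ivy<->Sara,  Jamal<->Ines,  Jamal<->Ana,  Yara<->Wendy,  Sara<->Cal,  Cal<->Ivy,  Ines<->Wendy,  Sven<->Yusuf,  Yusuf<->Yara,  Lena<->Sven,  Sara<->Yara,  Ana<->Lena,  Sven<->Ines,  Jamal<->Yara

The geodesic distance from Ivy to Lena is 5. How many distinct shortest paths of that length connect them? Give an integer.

The shortest distance is 5. The length-5 paths are: Ivy–Cal–Miro–Jamal–Ana–Lena; Ivy–Sara–Yara–Jamal–Ana–Lena; Ivy–Sara–Yara–Yusuf–Sven–Lena; Ivy–Cal–Miro–Jamal–Ines–Lena; Ivy–Sara–Yara–Jamal–Ines–Lena; Ivy–Sara–Yara–Yusuf–Ines–Lena (and 1 more).
That gives 7 distinct shortest paths.

7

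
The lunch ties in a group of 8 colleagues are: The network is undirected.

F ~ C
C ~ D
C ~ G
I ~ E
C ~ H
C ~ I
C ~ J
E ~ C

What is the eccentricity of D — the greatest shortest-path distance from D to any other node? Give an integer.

2

Distances from D: C:1, E:2, F:2, G:2, H:2, I:2, J:2.
The largest is 2 (to J, G, F, H, I, and E), so the eccentricity of D is 2.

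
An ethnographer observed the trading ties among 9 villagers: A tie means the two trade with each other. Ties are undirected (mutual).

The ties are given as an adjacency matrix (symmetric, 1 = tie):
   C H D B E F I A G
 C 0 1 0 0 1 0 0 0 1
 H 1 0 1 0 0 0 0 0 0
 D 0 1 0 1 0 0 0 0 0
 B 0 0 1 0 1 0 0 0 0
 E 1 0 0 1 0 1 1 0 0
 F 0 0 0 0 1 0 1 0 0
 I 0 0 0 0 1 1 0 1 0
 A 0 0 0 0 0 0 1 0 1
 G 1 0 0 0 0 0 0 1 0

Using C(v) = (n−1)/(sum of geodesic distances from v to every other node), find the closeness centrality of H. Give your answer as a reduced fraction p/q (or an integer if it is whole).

8/17

Distances from H: A:3, B:2, C:1, D:1, E:2, F:3, G:2, I:3. Sum = 17.
n = 9, so closeness = 8/17.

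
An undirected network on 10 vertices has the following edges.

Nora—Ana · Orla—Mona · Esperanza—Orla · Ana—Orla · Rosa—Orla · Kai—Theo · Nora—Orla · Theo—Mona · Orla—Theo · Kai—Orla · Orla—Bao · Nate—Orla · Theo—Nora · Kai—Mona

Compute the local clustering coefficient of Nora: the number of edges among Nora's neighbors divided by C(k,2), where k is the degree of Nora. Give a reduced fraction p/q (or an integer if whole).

Nora's neighbors: Ana, Orla, and Theo (k = 3).
Possible neighbor pairs: C(3,2) = 3. Edges among them: Ana–Orla, Orla–Theo → e = 2.
Clustering(Nora) = 2/3.

2/3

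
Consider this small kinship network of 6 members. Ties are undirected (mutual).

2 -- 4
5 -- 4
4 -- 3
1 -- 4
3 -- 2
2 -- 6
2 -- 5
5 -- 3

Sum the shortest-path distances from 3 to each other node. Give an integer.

7

Distances from 3: 1:2, 2:1, 4:1, 5:1, 6:2.
Sum = 2 + 1 + 1 + 1 + 2 = 7.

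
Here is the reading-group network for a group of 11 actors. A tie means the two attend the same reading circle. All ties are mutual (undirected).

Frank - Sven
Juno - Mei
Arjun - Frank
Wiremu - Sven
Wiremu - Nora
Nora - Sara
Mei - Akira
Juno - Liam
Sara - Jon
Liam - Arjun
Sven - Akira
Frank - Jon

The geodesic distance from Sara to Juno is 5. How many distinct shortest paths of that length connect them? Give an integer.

1

The shortest distance is 5, and the only length-5 path is Sara–Jon–Frank–Arjun–Liam–Juno. So there is exactly 1 shortest path.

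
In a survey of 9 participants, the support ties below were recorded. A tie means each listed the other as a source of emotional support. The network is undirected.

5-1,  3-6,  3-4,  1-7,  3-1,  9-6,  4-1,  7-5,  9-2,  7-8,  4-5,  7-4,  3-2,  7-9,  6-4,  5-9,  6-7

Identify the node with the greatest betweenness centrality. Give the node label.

7

Unnormalized betweenness of each node: 1:7/6, 2:1/2, 3:17/6, 4:11/6, 5:5/6, 6:3/2, 7:17/2, 8:0, 9:23/6.
7 has the largest value, 17/2, making it the main broker — the node through which the most shortest paths run.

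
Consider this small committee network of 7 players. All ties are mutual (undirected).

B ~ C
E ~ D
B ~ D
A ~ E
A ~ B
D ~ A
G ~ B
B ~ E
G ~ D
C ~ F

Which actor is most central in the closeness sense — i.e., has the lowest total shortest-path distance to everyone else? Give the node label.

Farness (sum of distances to all others) for each node — A:10, B:7, C:10, D:9, E:10, F:15, G:11.
The smallest farness is 7, for B, so B has the highest closeness.

B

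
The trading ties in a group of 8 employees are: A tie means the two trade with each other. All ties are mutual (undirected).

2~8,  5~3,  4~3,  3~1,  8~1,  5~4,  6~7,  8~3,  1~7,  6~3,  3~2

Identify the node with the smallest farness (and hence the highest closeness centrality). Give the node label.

3

Farness (sum of distances to all others) for each node — 1:11, 2:13, 3:8, 4:13, 5:13, 6:12, 7:15, 8:11.
The smallest farness is 8, for 3, so 3 has the highest closeness.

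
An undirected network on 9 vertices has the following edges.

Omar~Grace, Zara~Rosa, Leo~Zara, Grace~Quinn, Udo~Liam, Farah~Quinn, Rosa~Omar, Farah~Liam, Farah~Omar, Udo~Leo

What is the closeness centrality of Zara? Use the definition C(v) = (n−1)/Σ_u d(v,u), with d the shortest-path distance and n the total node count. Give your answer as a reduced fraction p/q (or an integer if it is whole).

8/19

Distances from Zara: Farah:3, Grace:3, Leo:1, Liam:3, Omar:2, Quinn:4, Rosa:1, Udo:2. Sum = 19.
n = 9, so closeness = 8/19.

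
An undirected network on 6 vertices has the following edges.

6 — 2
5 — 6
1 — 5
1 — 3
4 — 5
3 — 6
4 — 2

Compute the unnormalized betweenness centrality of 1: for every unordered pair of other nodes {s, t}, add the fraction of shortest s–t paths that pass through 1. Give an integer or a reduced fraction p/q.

Pairs whose geodesics pass through 1 — 3–5: 1/2; 3–4: 1/3.
All other pairs contribute 0.
Summing the contributions gives betweenness(1) = 5/6.

5/6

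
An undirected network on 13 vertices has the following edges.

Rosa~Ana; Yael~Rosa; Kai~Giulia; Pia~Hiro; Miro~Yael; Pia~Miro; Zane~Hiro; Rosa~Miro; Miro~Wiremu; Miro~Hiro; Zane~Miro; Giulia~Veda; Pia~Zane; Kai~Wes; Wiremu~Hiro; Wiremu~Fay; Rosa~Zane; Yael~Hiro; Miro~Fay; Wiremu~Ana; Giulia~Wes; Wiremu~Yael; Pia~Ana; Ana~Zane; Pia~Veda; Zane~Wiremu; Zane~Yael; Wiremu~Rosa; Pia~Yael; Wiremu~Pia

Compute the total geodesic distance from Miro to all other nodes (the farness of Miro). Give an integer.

Distances from Miro: Ana:2, Fay:1, Giulia:3, Hiro:1, Kai:4, Pia:1, Rosa:1, Veda:2, Wes:4, Wiremu:1, Yael:1, Zane:1.
Sum = 2 + 1 + 3 + 1 + 4 + 1 + 1 + 2 + 4 + 1 + 1 + 1 = 22.

22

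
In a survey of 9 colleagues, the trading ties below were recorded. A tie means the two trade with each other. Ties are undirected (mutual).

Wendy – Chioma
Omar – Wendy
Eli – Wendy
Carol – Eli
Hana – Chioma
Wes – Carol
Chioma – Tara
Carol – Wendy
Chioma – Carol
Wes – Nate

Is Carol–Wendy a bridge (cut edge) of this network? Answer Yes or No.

Even without that edge, Carol still reaches Wendy via Carol – Eli – Wendy, so the network stays connected. Not a bridge.

No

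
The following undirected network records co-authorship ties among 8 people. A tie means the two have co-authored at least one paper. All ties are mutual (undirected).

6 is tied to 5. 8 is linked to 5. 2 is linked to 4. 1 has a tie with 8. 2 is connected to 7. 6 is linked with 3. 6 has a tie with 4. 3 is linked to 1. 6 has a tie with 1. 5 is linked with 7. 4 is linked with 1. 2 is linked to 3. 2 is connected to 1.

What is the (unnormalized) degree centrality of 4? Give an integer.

4 is directly tied to 1, 2, and 6. That is 3 neighbors, so the degree of 4 is 3.

3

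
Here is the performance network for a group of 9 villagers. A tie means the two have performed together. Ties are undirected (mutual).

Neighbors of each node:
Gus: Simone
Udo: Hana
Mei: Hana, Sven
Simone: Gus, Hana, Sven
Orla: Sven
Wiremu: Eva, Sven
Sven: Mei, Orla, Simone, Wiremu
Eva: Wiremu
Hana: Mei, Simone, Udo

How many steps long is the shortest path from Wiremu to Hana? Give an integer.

One shortest route is Wiremu – Sven – Mei – Hana, which uses 3 edges, and at distance 2 from Wiremu we only reach {Mei, Orla, Simone}, which does not include Hana. So d(Wiremu,Hana) = 3.

3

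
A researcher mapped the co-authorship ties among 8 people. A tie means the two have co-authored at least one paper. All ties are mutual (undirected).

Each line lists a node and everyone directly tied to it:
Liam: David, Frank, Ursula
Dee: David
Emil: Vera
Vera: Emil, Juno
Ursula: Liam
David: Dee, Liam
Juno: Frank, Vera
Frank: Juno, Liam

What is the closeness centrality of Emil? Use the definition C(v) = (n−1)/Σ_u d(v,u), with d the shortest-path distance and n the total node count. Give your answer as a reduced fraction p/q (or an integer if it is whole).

Distances from Emil: David:5, Dee:6, Frank:3, Juno:2, Liam:4, Ursula:5, Vera:1. Sum = 26.
n = 8, so closeness = 7/26.

7/26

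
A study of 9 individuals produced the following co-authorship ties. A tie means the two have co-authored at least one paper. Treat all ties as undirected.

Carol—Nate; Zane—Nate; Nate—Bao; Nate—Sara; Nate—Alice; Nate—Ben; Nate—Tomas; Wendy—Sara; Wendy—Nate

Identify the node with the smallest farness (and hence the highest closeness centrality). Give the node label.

Nate

Farness (sum of distances to all others) for each node — Alice:15, Bao:15, Ben:15, Carol:15, Nate:8, Sara:14, Tomas:15, Wendy:14, Zane:15.
The smallest farness is 8, for Nate, so Nate has the highest closeness.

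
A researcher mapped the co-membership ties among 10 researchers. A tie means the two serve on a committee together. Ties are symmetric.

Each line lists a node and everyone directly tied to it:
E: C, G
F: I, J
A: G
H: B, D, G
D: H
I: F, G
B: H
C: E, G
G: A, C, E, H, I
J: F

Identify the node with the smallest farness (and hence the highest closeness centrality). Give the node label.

G

Farness (sum of distances to all others) for each node — A:22, B:26, C:21, D:26, E:21, F:24, G:14, H:18, I:18, J:32.
The smallest farness is 14, for G, so G has the highest closeness.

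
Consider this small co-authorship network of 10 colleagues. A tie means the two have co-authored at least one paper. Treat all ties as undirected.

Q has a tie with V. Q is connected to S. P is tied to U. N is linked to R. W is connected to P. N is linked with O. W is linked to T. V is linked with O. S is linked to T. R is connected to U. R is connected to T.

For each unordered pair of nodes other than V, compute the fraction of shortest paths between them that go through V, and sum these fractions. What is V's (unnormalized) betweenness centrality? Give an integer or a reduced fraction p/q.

Pairs whose geodesics pass through V — N–Q: 1; S–O: 1; Q–O: 1.
All other pairs contribute 0.
Summing the contributions gives betweenness(V) = 3.

3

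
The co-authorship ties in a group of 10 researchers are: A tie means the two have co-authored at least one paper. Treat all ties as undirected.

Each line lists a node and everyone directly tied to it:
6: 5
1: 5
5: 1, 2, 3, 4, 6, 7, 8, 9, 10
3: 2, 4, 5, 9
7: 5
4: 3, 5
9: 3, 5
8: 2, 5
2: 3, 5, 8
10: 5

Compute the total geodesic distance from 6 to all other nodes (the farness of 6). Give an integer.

17

Distances from 6: 1:2, 2:2, 3:2, 4:2, 5:1, 7:2, 8:2, 9:2, 10:2.
Sum = 2 + 2 + 2 + 2 + 1 + 2 + 2 + 2 + 2 = 17.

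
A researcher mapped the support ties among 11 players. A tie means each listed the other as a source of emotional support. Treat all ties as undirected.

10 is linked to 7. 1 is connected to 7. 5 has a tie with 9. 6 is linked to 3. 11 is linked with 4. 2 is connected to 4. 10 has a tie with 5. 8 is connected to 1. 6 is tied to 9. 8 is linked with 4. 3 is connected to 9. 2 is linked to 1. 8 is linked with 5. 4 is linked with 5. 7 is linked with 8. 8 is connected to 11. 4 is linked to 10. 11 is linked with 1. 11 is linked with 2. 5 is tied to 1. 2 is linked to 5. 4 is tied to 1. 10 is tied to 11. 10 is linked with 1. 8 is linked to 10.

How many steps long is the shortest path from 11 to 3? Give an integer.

One shortest route is 11 – 2 – 5 – 9 – 3, which uses 4 edges, and at distance 3 from 11 we only reach {9}, which does not include 3. So d(11,3) = 4.

4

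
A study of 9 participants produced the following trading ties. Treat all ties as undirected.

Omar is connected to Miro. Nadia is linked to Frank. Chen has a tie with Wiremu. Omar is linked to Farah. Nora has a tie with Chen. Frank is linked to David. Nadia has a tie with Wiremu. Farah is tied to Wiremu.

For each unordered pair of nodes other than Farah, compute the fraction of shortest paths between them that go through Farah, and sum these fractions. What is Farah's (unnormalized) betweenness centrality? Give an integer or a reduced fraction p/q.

12

Pairs whose geodesics pass through Farah — Frank–Miro: 1; Frank–Omar: 1; Chen–Miro: 1; Chen–Omar: 1; Miro–David: 1; Miro–Nadia: 1; Miro–Wiremu: 1; Miro–Nora: 1; Omar–David: 1; Omar–Nadia: 1; Omar–Wiremu: 1; Omar–Nora: 1.
All other pairs contribute 0.
Summing the contributions gives betweenness(Farah) = 12.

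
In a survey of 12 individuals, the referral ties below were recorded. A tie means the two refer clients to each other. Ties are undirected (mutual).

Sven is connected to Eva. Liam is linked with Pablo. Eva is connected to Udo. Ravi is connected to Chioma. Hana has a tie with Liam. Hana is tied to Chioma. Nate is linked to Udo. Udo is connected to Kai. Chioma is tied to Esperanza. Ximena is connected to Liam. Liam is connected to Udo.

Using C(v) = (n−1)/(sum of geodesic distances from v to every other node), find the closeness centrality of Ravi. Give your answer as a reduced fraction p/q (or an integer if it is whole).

Distances from Ravi: Chioma:1, Esperanza:2, Eva:5, Hana:2, Kai:5, Liam:3, Nate:5, Pablo:4, Sven:6, Udo:4, Ximena:4. Sum = 41.
n = 12, so closeness = 11/41.

11/41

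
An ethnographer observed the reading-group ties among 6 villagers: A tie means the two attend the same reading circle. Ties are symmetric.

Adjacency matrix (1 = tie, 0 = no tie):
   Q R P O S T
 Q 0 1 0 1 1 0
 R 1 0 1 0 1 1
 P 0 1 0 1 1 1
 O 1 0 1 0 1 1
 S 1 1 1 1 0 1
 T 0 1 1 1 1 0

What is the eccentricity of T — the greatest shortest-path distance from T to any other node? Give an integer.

2

Distances from T: O:1, P:1, Q:2, R:1, S:1.
The largest is 2 (to Q), so the eccentricity of T is 2.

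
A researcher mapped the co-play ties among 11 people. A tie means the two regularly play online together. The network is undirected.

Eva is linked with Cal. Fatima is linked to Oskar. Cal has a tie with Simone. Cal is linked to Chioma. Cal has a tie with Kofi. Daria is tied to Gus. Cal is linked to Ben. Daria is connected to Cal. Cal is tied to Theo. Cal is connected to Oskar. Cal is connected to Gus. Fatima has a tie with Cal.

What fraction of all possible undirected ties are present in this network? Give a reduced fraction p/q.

12/55

There are 12 edges and 11 nodes, so the maximum possible is C(11,2) = 55.
Density = 12/55.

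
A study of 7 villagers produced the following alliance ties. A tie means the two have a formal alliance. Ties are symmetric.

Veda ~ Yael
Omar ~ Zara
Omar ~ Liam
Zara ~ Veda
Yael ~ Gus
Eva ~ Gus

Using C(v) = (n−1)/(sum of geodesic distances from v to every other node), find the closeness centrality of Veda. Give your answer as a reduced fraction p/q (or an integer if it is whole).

Distances from Veda: Eva:3, Gus:2, Liam:3, Omar:2, Yael:1, Zara:1. Sum = 12.
n = 7, so closeness = 6/12 = 1/2.

1/2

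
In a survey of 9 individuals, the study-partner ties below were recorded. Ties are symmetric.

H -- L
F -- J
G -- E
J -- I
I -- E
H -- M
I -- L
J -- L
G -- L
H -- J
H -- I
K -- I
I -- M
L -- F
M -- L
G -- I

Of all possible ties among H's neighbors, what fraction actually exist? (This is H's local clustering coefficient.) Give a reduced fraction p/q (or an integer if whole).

5/6

H's neighbors: I, J, L, and M (k = 4).
Possible neighbor pairs: C(4,2) = 6. Edges among them: I–J, I–L, I–M, J–L, L–M → e = 5.
Clustering(H) = 5/6.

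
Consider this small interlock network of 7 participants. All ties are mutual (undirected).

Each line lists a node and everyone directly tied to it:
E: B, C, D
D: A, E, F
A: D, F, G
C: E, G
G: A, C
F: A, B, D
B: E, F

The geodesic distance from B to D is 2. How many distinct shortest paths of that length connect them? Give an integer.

The shortest distance is 2. The length-2 paths are: B–F–D; B–E–D.
That gives 2 distinct shortest paths.

2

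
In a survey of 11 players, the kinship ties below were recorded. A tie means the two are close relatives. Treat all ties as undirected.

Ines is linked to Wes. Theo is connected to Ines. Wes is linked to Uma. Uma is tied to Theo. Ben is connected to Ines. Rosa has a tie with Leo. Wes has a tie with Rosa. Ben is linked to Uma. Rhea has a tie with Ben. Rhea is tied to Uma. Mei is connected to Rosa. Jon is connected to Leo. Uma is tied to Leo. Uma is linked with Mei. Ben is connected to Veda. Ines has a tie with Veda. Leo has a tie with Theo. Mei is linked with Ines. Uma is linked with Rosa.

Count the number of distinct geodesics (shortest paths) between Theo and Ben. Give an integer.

The shortest distance is 2. The length-2 paths are: Theo–Uma–Ben; Theo–Ines–Ben.
That gives 2 distinct shortest paths.

2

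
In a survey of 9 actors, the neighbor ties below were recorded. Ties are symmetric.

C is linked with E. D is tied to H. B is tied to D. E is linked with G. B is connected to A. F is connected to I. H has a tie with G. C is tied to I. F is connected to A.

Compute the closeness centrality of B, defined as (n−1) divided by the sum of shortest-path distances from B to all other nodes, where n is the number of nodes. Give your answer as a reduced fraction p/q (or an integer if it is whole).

2/5

Distances from B: A:1, C:4, D:1, E:4, F:2, G:3, H:2, I:3. Sum = 20.
n = 9, so closeness = 8/20 = 2/5.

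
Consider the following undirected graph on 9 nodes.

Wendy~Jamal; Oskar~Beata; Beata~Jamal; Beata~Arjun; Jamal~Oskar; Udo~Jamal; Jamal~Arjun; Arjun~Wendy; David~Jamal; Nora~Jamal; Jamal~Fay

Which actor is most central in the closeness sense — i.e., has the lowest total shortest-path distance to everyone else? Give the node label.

Jamal

Farness (sum of distances to all others) for each node — Arjun:13, Beata:13, David:15, Fay:15, Jamal:8, Nora:15, Oskar:14, Udo:15, Wendy:14.
The smallest farness is 8, for Jamal, so Jamal has the highest closeness.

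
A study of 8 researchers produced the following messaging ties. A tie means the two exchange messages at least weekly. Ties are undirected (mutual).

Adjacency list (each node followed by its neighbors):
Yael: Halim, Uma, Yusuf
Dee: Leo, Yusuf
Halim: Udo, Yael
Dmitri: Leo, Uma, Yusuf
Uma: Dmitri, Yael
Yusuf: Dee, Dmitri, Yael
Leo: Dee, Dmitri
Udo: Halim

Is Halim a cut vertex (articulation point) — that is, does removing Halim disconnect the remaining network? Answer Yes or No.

Removing Halim leaves {Dee, Dmitri, Leo, Uma, Yael, and Yusuf} with no path to {Udo}, so the network splits into 2 components. Halim is a cut vertex.

Yes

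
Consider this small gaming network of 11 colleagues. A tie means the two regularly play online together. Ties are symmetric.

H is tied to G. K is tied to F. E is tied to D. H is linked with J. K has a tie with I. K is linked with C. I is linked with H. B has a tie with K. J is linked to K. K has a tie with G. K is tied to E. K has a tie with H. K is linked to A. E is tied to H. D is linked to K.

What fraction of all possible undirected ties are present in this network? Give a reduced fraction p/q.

3/11

There are 15 edges and 11 nodes, so the maximum possible is C(11,2) = 55.
Density = 15/55 = 3/11.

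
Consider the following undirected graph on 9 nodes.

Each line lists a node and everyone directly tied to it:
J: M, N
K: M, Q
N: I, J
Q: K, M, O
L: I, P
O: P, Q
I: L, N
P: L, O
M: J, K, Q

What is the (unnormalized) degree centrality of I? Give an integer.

2

I is directly tied to L and N. That is 2 neighbors, so the degree of I is 2.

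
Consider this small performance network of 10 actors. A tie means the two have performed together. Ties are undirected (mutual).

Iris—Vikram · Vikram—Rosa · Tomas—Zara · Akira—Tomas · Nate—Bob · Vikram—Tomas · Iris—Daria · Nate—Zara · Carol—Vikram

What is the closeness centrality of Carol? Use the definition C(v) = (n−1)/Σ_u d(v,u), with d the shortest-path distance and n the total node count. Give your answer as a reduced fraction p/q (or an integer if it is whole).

9/25

Distances from Carol: Akira:3, Bob:5, Daria:3, Iris:2, Nate:4, Rosa:2, Tomas:2, Vikram:1, Zara:3. Sum = 25.
n = 10, so closeness = 9/25.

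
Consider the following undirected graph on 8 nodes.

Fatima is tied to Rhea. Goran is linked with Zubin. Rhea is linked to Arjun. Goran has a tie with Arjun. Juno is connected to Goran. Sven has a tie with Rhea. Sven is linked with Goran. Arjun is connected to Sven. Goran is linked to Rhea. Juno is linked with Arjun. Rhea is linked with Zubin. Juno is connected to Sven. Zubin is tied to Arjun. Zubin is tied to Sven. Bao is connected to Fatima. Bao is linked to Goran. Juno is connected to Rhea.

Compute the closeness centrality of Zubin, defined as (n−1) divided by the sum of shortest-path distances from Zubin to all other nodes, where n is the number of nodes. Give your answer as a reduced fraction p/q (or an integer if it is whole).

7/10

Distances from Zubin: Arjun:1, Bao:2, Fatima:2, Goran:1, Juno:2, Rhea:1, Sven:1. Sum = 10.
n = 8, so closeness = 7/10.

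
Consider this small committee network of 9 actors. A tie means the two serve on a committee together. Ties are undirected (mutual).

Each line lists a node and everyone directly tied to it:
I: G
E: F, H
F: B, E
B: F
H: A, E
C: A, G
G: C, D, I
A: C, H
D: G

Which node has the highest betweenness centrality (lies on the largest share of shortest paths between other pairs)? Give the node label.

A

Unnormalized betweenness of each node: A:16, B:0, C:15, D:0, E:12, F:7, G:13, H:15, I:0.
A has the largest value, 16, making it the main broker — the node through which the most shortest paths run.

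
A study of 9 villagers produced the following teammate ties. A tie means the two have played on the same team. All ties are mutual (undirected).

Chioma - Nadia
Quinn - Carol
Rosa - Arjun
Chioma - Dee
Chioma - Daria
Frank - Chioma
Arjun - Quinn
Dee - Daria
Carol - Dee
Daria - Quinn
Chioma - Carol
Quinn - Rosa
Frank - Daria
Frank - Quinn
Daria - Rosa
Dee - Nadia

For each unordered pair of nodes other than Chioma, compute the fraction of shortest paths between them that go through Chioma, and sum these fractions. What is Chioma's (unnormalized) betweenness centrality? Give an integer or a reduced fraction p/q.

1051/210

Pairs whose geodesics pass through Chioma — Dee–Frank: 1/2; Arjun–Nadia: 4/7; Quinn–Nadia: 3/5; Nadia–Carol: 1/2; Nadia–Frank: 1; Nadia–Daria: 1/2; Nadia–Rosa: 1/2; Carol–Frank: 1/2; Carol–Daria: 1/3.
All other pairs contribute 0.
Summing the contributions gives betweenness(Chioma) = 1051/210.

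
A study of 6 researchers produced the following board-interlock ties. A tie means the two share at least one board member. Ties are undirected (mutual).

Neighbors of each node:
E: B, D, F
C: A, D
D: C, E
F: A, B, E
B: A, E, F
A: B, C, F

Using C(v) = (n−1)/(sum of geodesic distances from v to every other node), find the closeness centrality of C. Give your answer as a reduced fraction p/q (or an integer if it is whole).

5/8

Distances from C: A:1, B:2, D:1, E:2, F:2. Sum = 8.
n = 6, so closeness = 5/8.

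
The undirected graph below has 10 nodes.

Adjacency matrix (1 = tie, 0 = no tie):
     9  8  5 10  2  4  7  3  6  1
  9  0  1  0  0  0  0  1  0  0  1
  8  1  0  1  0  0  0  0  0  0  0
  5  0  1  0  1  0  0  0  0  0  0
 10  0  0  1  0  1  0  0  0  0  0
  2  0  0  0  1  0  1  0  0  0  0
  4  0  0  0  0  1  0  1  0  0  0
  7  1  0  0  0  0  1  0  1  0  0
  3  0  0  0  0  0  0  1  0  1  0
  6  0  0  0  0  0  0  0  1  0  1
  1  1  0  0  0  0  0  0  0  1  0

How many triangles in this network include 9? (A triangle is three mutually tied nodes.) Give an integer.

9's neighbors are 1, 7, and 8, but none of them are tied to each other, so no triangle contains 9.

0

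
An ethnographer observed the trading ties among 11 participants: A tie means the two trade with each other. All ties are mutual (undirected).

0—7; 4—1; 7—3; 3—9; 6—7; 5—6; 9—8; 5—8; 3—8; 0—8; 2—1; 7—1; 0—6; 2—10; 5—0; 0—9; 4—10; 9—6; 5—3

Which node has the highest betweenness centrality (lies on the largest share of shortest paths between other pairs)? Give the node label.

Unnormalized betweenness of each node: 0:77/12, 1:43/2, 2:4, 3:73/12, 4:4, 5:11/12, 6:43/12, 7:295/12, 8:1/2, 9:11/12, 10:1/2.
7 has the largest value, 295/12, making it the main broker — the node through which the most shortest paths run.

7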